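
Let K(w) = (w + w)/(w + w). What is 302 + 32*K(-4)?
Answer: 334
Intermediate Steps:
K(w) = 1 (K(w) = (2*w)/((2*w)) = (2*w)*(1/(2*w)) = 1)
302 + 32*K(-4) = 302 + 32*1 = 302 + 32 = 334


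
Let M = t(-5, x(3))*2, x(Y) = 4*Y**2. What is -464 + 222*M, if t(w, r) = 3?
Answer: 868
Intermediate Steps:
M = 6 (M = 3*2 = 6)
-464 + 222*M = -464 + 222*6 = -464 + 1332 = 868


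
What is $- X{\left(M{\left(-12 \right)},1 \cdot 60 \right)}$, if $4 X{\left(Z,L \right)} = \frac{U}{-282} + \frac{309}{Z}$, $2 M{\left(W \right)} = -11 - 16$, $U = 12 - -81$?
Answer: $\frac{19643}{3384} \approx 5.8047$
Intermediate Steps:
$U = 93$ ($U = 12 + 81 = 93$)
$M{\left(W \right)} = - \frac{27}{2}$ ($M{\left(W \right)} = \frac{-11 - 16}{2} = \frac{1}{2} \left(-27\right) = - \frac{27}{2}$)
$X{\left(Z,L \right)} = - \frac{31}{376} + \frac{309}{4 Z}$ ($X{\left(Z,L \right)} = \frac{\frac{93}{-282} + \frac{309}{Z}}{4} = \frac{93 \left(- \frac{1}{282}\right) + \frac{309}{Z}}{4} = \frac{- \frac{31}{94} + \frac{309}{Z}}{4} = - \frac{31}{376} + \frac{309}{4 Z}$)
$- X{\left(M{\left(-12 \right)},1 \cdot 60 \right)} = - \frac{29046 - - \frac{837}{2}}{376 \left(- \frac{27}{2}\right)} = - \frac{\left(-2\right) \left(29046 + \frac{837}{2}\right)}{376 \cdot 27} = - \frac{\left(-2\right) 58929}{376 \cdot 27 \cdot 2} = \left(-1\right) \left(- \frac{19643}{3384}\right) = \frac{19643}{3384}$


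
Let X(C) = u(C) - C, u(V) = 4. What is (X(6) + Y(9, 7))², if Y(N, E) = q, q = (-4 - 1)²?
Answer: 529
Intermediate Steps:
q = 25 (q = (-5)² = 25)
X(C) = 4 - C
Y(N, E) = 25
(X(6) + Y(9, 7))² = ((4 - 1*6) + 25)² = ((4 - 6) + 25)² = (-2 + 25)² = 23² = 529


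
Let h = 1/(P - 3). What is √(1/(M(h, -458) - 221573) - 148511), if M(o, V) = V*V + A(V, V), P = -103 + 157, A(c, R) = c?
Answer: I*√2483092188994/4089 ≈ 385.37*I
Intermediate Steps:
P = 54
h = 1/51 (h = 1/(54 - 3) = 1/51 ≈ 0.019608)
M(o, V) = V + V² (M(o, V) = V*V + V = V² + V = V + V²)
√(1/(M(h, -458) - 221573) - 148511) = √(1/(-458*(1 - 458) - 221573) - 148511) = √(1/(-458*(-457) - 221573) - 148511) = √(1/(209306 - 221573) - 148511) = √(1/(-12267) - 148511) = √(-1/12267 - 148511) = √(-1821784438/12267) = I*√2483092188994/4089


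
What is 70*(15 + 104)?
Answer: 8330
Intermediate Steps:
70*(15 + 104) = 70*119 = 8330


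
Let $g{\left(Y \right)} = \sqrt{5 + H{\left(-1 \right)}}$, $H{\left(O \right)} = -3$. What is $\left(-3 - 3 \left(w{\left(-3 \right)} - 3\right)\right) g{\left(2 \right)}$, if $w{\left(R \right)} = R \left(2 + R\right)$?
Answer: $- 3 \sqrt{2} \approx -4.2426$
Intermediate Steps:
$g{\left(Y \right)} = \sqrt{2}$ ($g{\left(Y \right)} = \sqrt{5 - 3} = \sqrt{2}$)
$\left(-3 - 3 \left(w{\left(-3 \right)} - 3\right)\right) g{\left(2 \right)} = \left(-3 - 3 \left(- 3 \left(2 - 3\right) - 3\right)\right) \sqrt{2} = \left(-3 - 3 \left(\left(-3\right) \left(-1\right) - 3\right)\right) \sqrt{2} = \left(-3 - 3 \left(3 - 3\right)\right) \sqrt{2} = \left(-3 - 0\right) \sqrt{2} = \left(-3 + 0\right) \sqrt{2} = - 3 \sqrt{2}$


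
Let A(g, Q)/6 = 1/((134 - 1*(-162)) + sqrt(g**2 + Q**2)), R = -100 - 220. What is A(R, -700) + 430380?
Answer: 13578058509/31549 + 15*sqrt(1481)/63098 ≈ 4.3038e+5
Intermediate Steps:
R = -320
A(g, Q) = 6/(296 + sqrt(Q**2 + g**2)) (A(g, Q) = 6/((134 - 1*(-162)) + sqrt(g**2 + Q**2)) = 6/((134 + 162) + sqrt(Q**2 + g**2)) = 6/(296 + sqrt(Q**2 + g**2)))
A(R, -700) + 430380 = 6/(296 + sqrt((-700)**2 + (-320)**2)) + 430380 = 6/(296 + sqrt(490000 + 102400)) + 430380 = 6/(296 + sqrt(592400)) + 430380 = 6/(296 + 20*sqrt(1481)) + 430380 = 430380 + 6/(296 + 20*sqrt(1481))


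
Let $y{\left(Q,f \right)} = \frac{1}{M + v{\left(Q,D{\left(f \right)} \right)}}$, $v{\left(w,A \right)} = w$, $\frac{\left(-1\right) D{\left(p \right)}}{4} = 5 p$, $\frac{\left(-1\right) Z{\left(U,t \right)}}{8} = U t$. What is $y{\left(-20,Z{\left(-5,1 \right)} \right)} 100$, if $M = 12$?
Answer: $- \frac{25}{2} \approx -12.5$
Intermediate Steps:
$Z{\left(U,t \right)} = - 8 U t$
$D{\left(p \right)} = - 20 p$ ($D{\left(p \right)} = - 4 \cdot 5 p = - 20 p$)
$y{\left(Q,f \right)} = \frac{1}{12 + Q}$
$y{\left(-20,Z{\left(-5,1 \right)} \right)} 100 = \frac{1}{12 - 20} \cdot 100 = \frac{1}{-8} \cdot 100 = \left(- \frac{1}{8}\right) 100 = - \frac{25}{2}$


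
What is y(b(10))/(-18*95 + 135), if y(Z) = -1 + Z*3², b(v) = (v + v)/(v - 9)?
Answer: -179/1575 ≈ -0.11365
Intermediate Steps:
b(v) = 2*v/(-9 + v) (b(v) = (2*v)/(-9 + v) = 2*v/(-9 + v))
y(Z) = -1 + 9*Z (y(Z) = -1 + Z*9 = -1 + 9*Z)
y(b(10))/(-18*95 + 135) = (-1 + 9*(2*10/(-9 + 10)))/(-18*95 + 135) = (-1 + 9*(2*10/1))/(-1710 + 135) = (-1 + 9*(2*10*1))/(-1575) = (-1 + 9*20)*(-1/1575) = (-1 + 180)*(-1/1575) = 179*(-1/1575) = -179/1575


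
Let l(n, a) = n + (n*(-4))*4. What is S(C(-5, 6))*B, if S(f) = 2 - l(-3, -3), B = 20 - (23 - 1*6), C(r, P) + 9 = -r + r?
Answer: -129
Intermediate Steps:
C(r, P) = -9 (C(r, P) = -9 + (-r + r) = -9 + 0 = -9)
B = 3 (B = 20 - (23 - 6) = 20 - 1*17 = 20 - 17 = 3)
l(n, a) = -15*n (l(n, a) = n - 4*n*4 = n - 16*n = -15*n)
S(f) = -43 (S(f) = 2 - (-15)*(-3) = 2 - 1*45 = 2 - 45 = -43)
S(C(-5, 6))*B = -43*3 = -129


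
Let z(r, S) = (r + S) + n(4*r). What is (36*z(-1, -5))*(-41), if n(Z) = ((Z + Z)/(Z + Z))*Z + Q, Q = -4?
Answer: 20664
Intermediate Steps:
n(Z) = -4 + Z (n(Z) = ((Z + Z)/(Z + Z))*Z - 4 = ((2*Z)/((2*Z)))*Z - 4 = ((2*Z)*(1/(2*Z)))*Z - 4 = 1*Z - 4 = Z - 4 = -4 + Z)
z(r, S) = -4 + S + 5*r (z(r, S) = (r + S) + (-4 + 4*r) = (S + r) + (-4 + 4*r) = -4 + S + 5*r)
(36*z(-1, -5))*(-41) = (36*(-4 - 5 + 5*(-1)))*(-41) = (36*(-4 - 5 - 5))*(-41) = (36*(-14))*(-41) = -504*(-41) = 20664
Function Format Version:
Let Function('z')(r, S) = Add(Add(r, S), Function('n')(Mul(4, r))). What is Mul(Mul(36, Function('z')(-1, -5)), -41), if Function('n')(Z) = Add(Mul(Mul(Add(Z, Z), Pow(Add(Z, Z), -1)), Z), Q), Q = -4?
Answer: 20664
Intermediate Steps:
Function('n')(Z) = Add(-4, Z) (Function('n')(Z) = Add(Mul(Mul(Add(Z, Z), Pow(Add(Z, Z), -1)), Z), -4) = Add(Mul(Mul(Mul(2, Z), Pow(Mul(2, Z), -1)), Z), -4) = Add(Mul(Mul(Mul(2, Z), Mul(Rational(1, 2), Pow(Z, -1))), Z), -4) = Add(Mul(1, Z), -4) = Add(Z, -4) = Add(-4, Z))
Function('z')(r, S) = Add(-4, S, Mul(5, r)) (Function('z')(r, S) = Add(Add(r, S), Add(-4, Mul(4, r))) = Add(Add(S, r), Add(-4, Mul(4, r))) = Add(-4, S, Mul(5, r)))
Mul(Mul(36, Function('z')(-1, -5)), -41) = Mul(Mul(36, Add(-4, -5, Mul(5, -1))), -41) = Mul(Mul(36, Add(-4, -5, -5)), -41) = Mul(Mul(36, -14), -41) = Mul(-504, -41) = 20664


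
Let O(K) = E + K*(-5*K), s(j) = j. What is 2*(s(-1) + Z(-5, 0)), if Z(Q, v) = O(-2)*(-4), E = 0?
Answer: 158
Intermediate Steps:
O(K) = -5*K**2 (O(K) = 0 + K*(-5*K) = 0 - 5*K**2 = -5*K**2)
Z(Q, v) = 80 (Z(Q, v) = -5*(-2)**2*(-4) = -5*4*(-4) = -20*(-4) = 80)
2*(s(-1) + Z(-5, 0)) = 2*(-1 + 80) = 2*79 = 158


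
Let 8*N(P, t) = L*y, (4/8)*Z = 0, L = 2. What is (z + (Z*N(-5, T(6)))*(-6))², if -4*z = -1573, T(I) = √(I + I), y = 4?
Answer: 2474329/16 ≈ 1.5465e+5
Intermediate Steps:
T(I) = √2*√I (T(I) = √(2*I) = √2*√I)
Z = 0 (Z = 2*0 = 0)
N(P, t) = 1 (N(P, t) = (2*4)/8 = (⅛)*8 = 1)
z = 1573/4 (z = -¼*(-1573) = 1573/4 ≈ 393.25)
(z + (Z*N(-5, T(6)))*(-6))² = (1573/4 + (0*1)*(-6))² = (1573/4 + 0*(-6))² = (1573/4 + 0)² = (1573/4)² = 2474329/16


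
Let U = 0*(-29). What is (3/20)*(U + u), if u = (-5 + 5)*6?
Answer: 0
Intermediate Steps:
u = 0 (u = 0*6 = 0)
U = 0
(3/20)*(U + u) = (3/20)*(0 + 0) = (3*(1/20))*0 = (3/20)*0 = 0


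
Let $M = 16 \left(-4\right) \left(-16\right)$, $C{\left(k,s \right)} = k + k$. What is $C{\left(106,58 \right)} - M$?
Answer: $-812$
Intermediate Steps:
$C{\left(k,s \right)} = 2 k$
$M = 1024$ ($M = \left(-64\right) \left(-16\right) = 1024$)
$C{\left(106,58 \right)} - M = 2 \cdot 106 - 1024 = 212 - 1024 = -812$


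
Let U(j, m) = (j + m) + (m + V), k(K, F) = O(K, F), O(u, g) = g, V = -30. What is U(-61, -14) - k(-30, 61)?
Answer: -180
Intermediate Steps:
k(K, F) = F
U(j, m) = -30 + j + 2*m (U(j, m) = (j + m) + (m - 30) = (j + m) + (-30 + m) = -30 + j + 2*m)
U(-61, -14) - k(-30, 61) = (-30 - 61 + 2*(-14)) - 1*61 = (-30 - 61 - 28) - 61 = -119 - 61 = -180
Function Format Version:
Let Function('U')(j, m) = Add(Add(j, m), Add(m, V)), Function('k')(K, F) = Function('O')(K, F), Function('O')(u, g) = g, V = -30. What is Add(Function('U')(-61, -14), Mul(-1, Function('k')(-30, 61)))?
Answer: -180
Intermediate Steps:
Function('k')(K, F) = F
Function('U')(j, m) = Add(-30, j, Mul(2, m)) (Function('U')(j, m) = Add(Add(j, m), Add(m, -30)) = Add(Add(j, m), Add(-30, m)) = Add(-30, j, Mul(2, m)))
Add(Function('U')(-61, -14), Mul(-1, Function('k')(-30, 61))) = Add(Add(-30, -61, Mul(2, -14)), Mul(-1, 61)) = Add(Add(-30, -61, -28), -61) = Add(-119, -61) = -180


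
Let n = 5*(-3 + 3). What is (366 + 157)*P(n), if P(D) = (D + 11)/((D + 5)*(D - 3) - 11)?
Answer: -5753/26 ≈ -221.27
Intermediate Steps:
n = 0 (n = 5*0 = 0)
P(D) = (11 + D)/(-11 + (-3 + D)*(5 + D)) (P(D) = (11 + D)/((5 + D)*(-3 + D) - 11) = (11 + D)/((-3 + D)*(5 + D) - 11) = (11 + D)/(-11 + (-3 + D)*(5 + D)))
(366 + 157)*P(n) = (366 + 157)*((11 + 0)/(-26 + 0**2 + 2*0)) = 523*(11/(-26 + 0 + 0)) = 523*(11/(-26)) = 523*(-1/26*11) = 523*(-11/26) = -5753/26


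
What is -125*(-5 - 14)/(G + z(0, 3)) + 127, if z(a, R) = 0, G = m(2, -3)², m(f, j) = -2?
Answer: 2883/4 ≈ 720.75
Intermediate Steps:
G = 4 (G = (-2)² = 4)
-125*(-5 - 14)/(G + z(0, 3)) + 127 = -125*(-5 - 14)/(4 + 0) + 127 = -(-2375)/4 + 127 = -125*(-19/4) + 127 = 2375/4 + 127 = 2883/4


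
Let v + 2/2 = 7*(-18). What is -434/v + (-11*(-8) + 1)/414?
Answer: 190979/52578 ≈ 3.6323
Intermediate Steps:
v = -127 (v = -1 + 7*(-18) = -1 - 126 = -127)
-434/v + (-11*(-8) + 1)/414 = -434/(-127) + (-11*(-8) + 1)/414 = -434*(-1/127) + (88 + 1)*(1/414) = 434/127 + 89*(1/414) = 434/127 + 89/414 = 190979/52578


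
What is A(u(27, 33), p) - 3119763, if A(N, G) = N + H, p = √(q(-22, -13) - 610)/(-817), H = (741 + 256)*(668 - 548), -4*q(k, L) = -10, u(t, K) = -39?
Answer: -3000162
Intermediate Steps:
q(k, L) = 5/2 (q(k, L) = -¼*(-10) = 5/2)
H = 119640 (H = 997*120 = 119640)
p = -9*I*√30/1634 (p = √(5/2 - 610)/(-817) = √(-1215/2)*(-1/817) = (9*I*√30/2)*(-1/817) = -9*I*√30/1634 ≈ -0.030168*I)
A(N, G) = 119640 + N (A(N, G) = N + 119640 = 119640 + N)
A(u(27, 33), p) - 3119763 = (119640 - 39) - 3119763 = 119601 - 3119763 = -3000162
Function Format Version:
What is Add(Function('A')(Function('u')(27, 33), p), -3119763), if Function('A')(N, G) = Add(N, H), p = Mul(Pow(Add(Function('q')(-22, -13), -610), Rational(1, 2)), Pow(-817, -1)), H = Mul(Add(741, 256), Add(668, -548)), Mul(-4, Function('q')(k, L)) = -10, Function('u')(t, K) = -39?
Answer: -3000162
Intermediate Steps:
Function('q')(k, L) = Rational(5, 2) (Function('q')(k, L) = Mul(Rational(-1, 4), -10) = Rational(5, 2))
H = 119640 (H = Mul(997, 120) = 119640)
p = Mul(Rational(-9, 1634), I, Pow(30, Rational(1, 2))) (p = Mul(Pow(Add(Rational(5, 2), -610), Rational(1, 2)), Pow(-817, -1)) = Mul(Pow(Rational(-1215, 2), Rational(1, 2)), Rational(-1, 817)) = Mul(Mul(Rational(9, 2), I, Pow(30, Rational(1, 2))), Rational(-1, 817)) = Mul(Rational(-9, 1634), I, Pow(30, Rational(1, 2))) ≈ Mul(-0.030168, I))
Function('A')(N, G) = Add(119640, N) (Function('A')(N, G) = Add(N, 119640) = Add(119640, N))
Add(Function('A')(Function('u')(27, 33), p), -3119763) = Add(Add(119640, -39), -3119763) = Add(119601, -3119763) = -3000162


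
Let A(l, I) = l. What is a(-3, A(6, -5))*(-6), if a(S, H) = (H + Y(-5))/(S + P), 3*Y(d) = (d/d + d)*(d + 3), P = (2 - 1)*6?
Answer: -52/3 ≈ -17.333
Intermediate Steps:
P = 6 (P = 1*6 = 6)
Y(d) = (1 + d)*(3 + d)/3 (Y(d) = ((d/d + d)*(d + 3))/3 = ((1 + d)*(3 + d))/3 = (1 + d)*(3 + d)/3)
a(S, H) = (8/3 + H)/(6 + S) (a(S, H) = (H + (1 + (⅓)*(-5)² + (4/3)*(-5)))/(S + 6) = (H + (1 + (⅓)*25 - 20/3))/(6 + S) = (H + (1 + 25/3 - 20/3))/(6 + S) = (H + 8/3)/(6 + S) = (8/3 + H)/(6 + S))
a(-3, A(6, -5))*(-6) = ((8/3 + 6)/(6 - 3))*(-6) = ((26/3)/3)*(-6) = ((⅓)*(26/3))*(-6) = (26/9)*(-6) = -52/3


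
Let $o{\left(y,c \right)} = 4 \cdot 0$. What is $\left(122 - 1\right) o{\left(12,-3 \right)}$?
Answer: $0$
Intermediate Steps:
$o{\left(y,c \right)} = 0$
$\left(122 - 1\right) o{\left(12,-3 \right)} = \left(122 - 1\right) 0 = 121 \cdot 0 = 0$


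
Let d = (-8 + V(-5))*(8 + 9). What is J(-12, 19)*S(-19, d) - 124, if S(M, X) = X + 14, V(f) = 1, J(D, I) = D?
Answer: 1136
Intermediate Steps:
d = -119 (d = (-8 + 1)*(8 + 9) = -7*17 = -119)
S(M, X) = 14 + X
J(-12, 19)*S(-19, d) - 124 = -12*(14 - 119) - 124 = -12*(-105) - 124 = 1260 - 124 = 1136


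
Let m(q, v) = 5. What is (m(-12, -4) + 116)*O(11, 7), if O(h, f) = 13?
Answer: 1573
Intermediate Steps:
(m(-12, -4) + 116)*O(11, 7) = (5 + 116)*13 = 121*13 = 1573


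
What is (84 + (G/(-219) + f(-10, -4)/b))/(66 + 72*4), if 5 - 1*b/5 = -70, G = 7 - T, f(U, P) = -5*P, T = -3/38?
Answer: 5826857/24549900 ≈ 0.23735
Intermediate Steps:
T = -3/38 (T = -3*1/38 = -3/38 ≈ -0.078947)
G = 269/38 (G = 7 - 1*(-3/38) = 7 + 3/38 = 269/38 ≈ 7.0789)
b = 375 (b = 25 - 5*(-70) = 25 + 350 = 375)
(84 + (G/(-219) + f(-10, -4)/b))/(66 + 72*4) = (84 + ((269/38)/(-219) - 5*(-4)/375))/(66 + 72*4) = (84 + ((269/38)*(-1/219) + 20*(1/375)))/(66 + 288) = (84 + (-269/8322 + 4/75))/354 = (84 + 1457/69350)*(1/354) = (5826857/69350)*(1/354) = 5826857/24549900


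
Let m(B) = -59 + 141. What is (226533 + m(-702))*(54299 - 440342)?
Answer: -87483134445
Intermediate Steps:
m(B) = 82
(226533 + m(-702))*(54299 - 440342) = (226533 + 82)*(54299 - 440342) = 226615*(-386043) = -87483134445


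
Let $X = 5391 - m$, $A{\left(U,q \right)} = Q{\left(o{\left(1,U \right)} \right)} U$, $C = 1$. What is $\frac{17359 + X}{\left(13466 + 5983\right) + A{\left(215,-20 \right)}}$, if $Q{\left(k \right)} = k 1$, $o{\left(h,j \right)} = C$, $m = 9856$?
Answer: $\frac{6447}{9832} \approx 0.65572$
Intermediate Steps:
$o{\left(h,j \right)} = 1$
$Q{\left(k \right)} = k$
$A{\left(U,q \right)} = U$ ($A{\left(U,q \right)} = 1 U = U$)
$X = -4465$ ($X = 5391 - 9856 = -4465$)
$\frac{17359 + X}{\left(13466 + 5983\right) + A{\left(215,-20 \right)}} = \frac{17359 - 4465}{\left(13466 + 5983\right) + 215} = \frac{12894}{19449 + 215} = \frac{12894}{19664} = 12894 \cdot \frac{1}{19664} = \frac{6447}{9832}$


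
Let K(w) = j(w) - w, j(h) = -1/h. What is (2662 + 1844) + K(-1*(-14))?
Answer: 62887/14 ≈ 4491.9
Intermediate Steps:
K(w) = -w - 1/w (K(w) = -1/w - w = -w - 1/w)
(2662 + 1844) + K(-1*(-14)) = (2662 + 1844) + (-(-1)*(-14) - 1/((-1*(-14)))) = 4506 + (-1*14 - 1/14) = 4506 + (-14 - 1*1/14) = 4506 + (-14 - 1/14) = 4506 - 197/14 = 62887/14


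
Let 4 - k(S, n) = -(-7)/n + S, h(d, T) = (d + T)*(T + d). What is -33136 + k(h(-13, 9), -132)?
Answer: -4375529/132 ≈ -33148.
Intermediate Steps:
h(d, T) = (T + d)² (h(d, T) = (T + d)*(T + d) = (T + d)²)
k(S, n) = 4 - S - 7/n (k(S, n) = 4 - (-(-7)/n + S) = 4 - (7/n + S) = 4 - (S + 7/n) = 4 + (-S - 7/n) = 4 - S - 7/n)
-33136 + k(h(-13, 9), -132) = -33136 + (4 - (9 - 13)² - 7/(-132)) = -33136 + (4 - 1*(-4)² - 7*(-1/132)) = -33136 + (4 - 1*16 + 7/132) = -33136 + (4 - 16 + 7/132) = -33136 - 1577/132 = -4375529/132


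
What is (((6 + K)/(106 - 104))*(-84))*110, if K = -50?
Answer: 203280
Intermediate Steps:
(((6 + K)/(106 - 104))*(-84))*110 = (((6 - 50)/(106 - 104))*(-84))*110 = (-44/2*(-84))*110 = (-44*1/2*(-84))*110 = -22*(-84)*110 = 1848*110 = 203280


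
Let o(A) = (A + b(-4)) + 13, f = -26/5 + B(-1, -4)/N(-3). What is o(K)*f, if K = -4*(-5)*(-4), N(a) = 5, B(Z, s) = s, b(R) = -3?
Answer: 420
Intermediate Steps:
K = -80 (K = 20*(-4) = -80)
f = -6 (f = -26/5 - 4/5 = -26*⅕ - 4*⅕ = -26/5 - ⅘ = -6)
o(A) = 10 + A (o(A) = (A - 3) + 13 = (-3 + A) + 13 = 10 + A)
o(K)*f = (10 - 80)*(-6) = -70*(-6) = 420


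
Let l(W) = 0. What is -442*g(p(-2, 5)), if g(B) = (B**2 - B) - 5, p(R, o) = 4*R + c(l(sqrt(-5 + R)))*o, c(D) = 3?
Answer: -16354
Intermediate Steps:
p(R, o) = 3*o + 4*R (p(R, o) = 4*R + 3*o = 3*o + 4*R)
g(B) = -5 + B**2 - B
-442*g(p(-2, 5)) = -442*(-5 + (3*5 + 4*(-2))**2 - (3*5 + 4*(-2))) = -442*(-5 + (15 - 8)**2 - (15 - 8)) = -442*(-5 + 7**2 - 1*7) = -442*(-5 + 49 - 7) = -442*37 = -16354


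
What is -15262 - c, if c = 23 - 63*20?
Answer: -14025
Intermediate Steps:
c = -1237 (c = 23 - 1260 = -1237)
-15262 - c = -15262 - 1*(-1237) = -15262 + 1237 = -14025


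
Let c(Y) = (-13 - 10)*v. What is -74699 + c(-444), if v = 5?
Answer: -74814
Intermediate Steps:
c(Y) = -115 (c(Y) = (-13 - 10)*5 = -23*5 = -115)
-74699 + c(-444) = -74699 - 115 = -74814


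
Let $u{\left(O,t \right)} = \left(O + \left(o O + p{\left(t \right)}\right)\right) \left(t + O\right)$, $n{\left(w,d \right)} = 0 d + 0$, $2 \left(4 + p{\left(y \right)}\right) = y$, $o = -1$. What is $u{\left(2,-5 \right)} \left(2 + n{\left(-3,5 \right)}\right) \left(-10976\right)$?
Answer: $-428064$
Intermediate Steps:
$p{\left(y \right)} = -4 + \frac{y}{2}$
$n{\left(w,d \right)} = 0$ ($n{\left(w,d \right)} = 0 + 0 = 0$)
$u{\left(O,t \right)} = \left(-4 + \frac{t}{2}\right) \left(O + t\right)$ ($u{\left(O,t \right)} = \left(O - \left(4 + O - \frac{t}{2}\right)\right) \left(t + O\right) = \left(O - \left(4 + O - \frac{t}{2}\right)\right) \left(O + t\right) = \left(-4 + \frac{t}{2}\right) \left(O + t\right)$)
$u{\left(2,-5 \right)} \left(2 + n{\left(-3,5 \right)}\right) \left(-10976\right) = \left(-4 + \frac{1}{2} \left(-5\right)\right) \left(2 - 5\right) \left(2 + 0\right) \left(-10976\right) = \left(-4 - \frac{5}{2}\right) \left(-3\right) 2 \left(-10976\right) = \left(- \frac{13}{2}\right) \left(-3\right) 2 \left(-10976\right) = \frac{39}{2} \cdot 2 \left(-10976\right) = 39 \left(-10976\right) = -428064$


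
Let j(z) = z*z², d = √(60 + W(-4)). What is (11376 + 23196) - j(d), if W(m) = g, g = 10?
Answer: 34572 - 70*√70 ≈ 33986.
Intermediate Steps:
W(m) = 10
d = √70 (d = √(60 + 10) = √70 ≈ 8.3666)
j(z) = z³
(11376 + 23196) - j(d) = (11376 + 23196) - (√70)³ = 34572 - 70*√70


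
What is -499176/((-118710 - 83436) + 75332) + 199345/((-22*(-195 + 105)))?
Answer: 2626810531/25109172 ≈ 104.62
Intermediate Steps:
-499176/((-118710 - 83436) + 75332) + 199345/((-22*(-195 + 105))) = -499176/(-202146 + 75332) + 199345/((-22*(-90))) = -499176/(-126814) + 199345/1980 = -499176*(-1/126814) + 199345*(1/1980) = 249588/63407 + 39869/396 = 2626810531/25109172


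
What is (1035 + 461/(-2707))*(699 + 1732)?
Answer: 6809921404/2707 ≈ 2.5157e+6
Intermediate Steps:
(1035 + 461/(-2707))*(699 + 1732) = (1035 + 461*(-1/2707))*2431 = (1035 - 461/2707)*2431 = (2801284/2707)*2431 = 6809921404/2707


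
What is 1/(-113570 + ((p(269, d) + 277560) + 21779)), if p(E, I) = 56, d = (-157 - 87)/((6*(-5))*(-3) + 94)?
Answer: 1/185825 ≈ 5.3814e-6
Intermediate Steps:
d = -61/46 (d = -244/(-30*(-3) + 94) = -244/(90 + 94) = -244/184 = -244*1/184 = -61/46 ≈ -1.3261)
1/(-113570 + ((p(269, d) + 277560) + 21779)) = 1/(-113570 + ((56 + 277560) + 21779)) = 1/(-113570 + (277616 + 21779)) = 1/(-113570 + 299395) = 1/185825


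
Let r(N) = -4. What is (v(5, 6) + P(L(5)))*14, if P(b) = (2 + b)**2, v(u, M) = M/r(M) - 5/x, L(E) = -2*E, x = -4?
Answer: 1785/2 ≈ 892.50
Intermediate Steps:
v(u, M) = 5/4 - M/4 (v(u, M) = M/(-4) - 5/(-4) = M*(-1/4) - 5*(-1/4) = -M/4 + 5/4 = 5/4 - M/4)
(v(5, 6) + P(L(5)))*14 = ((5/4 - 1/4*6) + (2 - 2*5)**2)*14 = ((5/4 - 3/2) + (2 - 10)**2)*14 = (-1/4 + (-8)**2)*14 = (-1/4 + 64)*14 = (255/4)*14 = 1785/2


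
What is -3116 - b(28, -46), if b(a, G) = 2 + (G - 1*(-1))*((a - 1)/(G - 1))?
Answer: -147761/47 ≈ -3143.9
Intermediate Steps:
b(a, G) = 2 + (1 + G)*(-1 + a)/(-1 + G) (b(a, G) = 2 + (G + 1)*((-1 + a)/(-1 + G)) = 2 + (1 + G)*((-1 + a)/(-1 + G)) = 2 + (1 + G)*(-1 + a)/(-1 + G))
-3116 - b(28, -46) = -3116 - (-3 - 46 + 28 - 46*28)/(-1 - 46) = -3116 - (-3 - 46 + 28 - 1288)/(-47) = -3116 - (-1)*(-1309)/47 = -3116 - 1*1309/47 = -3116 - 1309/47 = -147761/47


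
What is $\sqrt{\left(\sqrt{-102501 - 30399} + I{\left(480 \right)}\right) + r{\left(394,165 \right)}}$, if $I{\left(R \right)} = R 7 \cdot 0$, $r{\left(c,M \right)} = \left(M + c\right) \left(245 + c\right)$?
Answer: $\sqrt{357201 + 10 i \sqrt{1329}} \approx 597.66 + 0.305 i$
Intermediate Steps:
$r{\left(c,M \right)} = \left(245 + c\right) \left(M + c\right)$
$I{\left(R \right)} = 0$ ($I{\left(R \right)} = 7 R 0 = 0$)
$\sqrt{\left(\sqrt{-102501 - 30399} + I{\left(480 \right)}\right) + r{\left(394,165 \right)}} = \sqrt{\left(\sqrt{-102501 - 30399} + 0\right) + \left(394^{2} + 245 \cdot 165 + 245 \cdot 394 + 165 \cdot 394\right)} = \sqrt{\left(\sqrt{-132900} + 0\right) + \left(155236 + 40425 + 96530 + 65010\right)} = \sqrt{\left(10 i \sqrt{1329} + 0\right) + 357201} = \sqrt{10 i \sqrt{1329} + 357201} = \sqrt{357201 + 10 i \sqrt{1329}}$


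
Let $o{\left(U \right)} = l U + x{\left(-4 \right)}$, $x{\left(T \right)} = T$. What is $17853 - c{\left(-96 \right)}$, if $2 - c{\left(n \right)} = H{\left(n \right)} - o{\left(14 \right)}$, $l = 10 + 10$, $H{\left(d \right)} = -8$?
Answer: $17567$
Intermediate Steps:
$l = 20$
$o{\left(U \right)} = -4 + 20 U$ ($o{\left(U \right)} = 20 U - 4 = -4 + 20 U$)
$c{\left(n \right)} = 286$ ($c{\left(n \right)} = 2 - \left(-8 - \left(-4 + 20 \cdot 14\right)\right) = 2 - \left(-8 - \left(-4 + 280\right)\right) = 2 - \left(-8 - 276\right) = 2 - -284 = 2 + 284 = 286$)
$17853 - c{\left(-96 \right)} = 17853 - 286 = 17567$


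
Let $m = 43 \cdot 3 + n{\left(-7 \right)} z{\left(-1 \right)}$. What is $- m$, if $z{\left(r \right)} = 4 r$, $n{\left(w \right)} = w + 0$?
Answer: $-157$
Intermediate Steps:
$n{\left(w \right)} = w$
$m = 157$ ($m = 43 \cdot 3 - 7 \cdot 4 \left(-1\right) = 129 - -28 = 129 + 28 = 157$)
$- m = \left(-1\right) 157 = -157$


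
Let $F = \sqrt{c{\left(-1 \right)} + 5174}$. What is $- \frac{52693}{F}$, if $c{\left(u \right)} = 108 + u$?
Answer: $- \frac{52693 \sqrt{5281}}{5281} \approx -725.09$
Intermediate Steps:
$F = \sqrt{5281}$ ($F = \sqrt{\left(108 - 1\right) + 5174} = \sqrt{107 + 5174} = \sqrt{5281} \approx 72.671$)
$- \frac{52693}{F} = - \frac{52693}{\sqrt{5281}} = - 52693 \frac{\sqrt{5281}}{5281} = - \frac{52693 \sqrt{5281}}{5281}$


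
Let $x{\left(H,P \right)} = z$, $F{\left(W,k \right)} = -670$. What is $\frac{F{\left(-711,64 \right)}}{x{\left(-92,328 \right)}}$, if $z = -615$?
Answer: $\frac{134}{123} \approx 1.0894$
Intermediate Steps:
$x{\left(H,P \right)} = -615$
$\frac{F{\left(-711,64 \right)}}{x{\left(-92,328 \right)}} = - \frac{670}{-615} = \left(-670\right) \left(- \frac{1}{615}\right) = \frac{134}{123}$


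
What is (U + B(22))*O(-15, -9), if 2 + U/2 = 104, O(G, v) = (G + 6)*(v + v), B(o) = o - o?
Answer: 33048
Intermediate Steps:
B(o) = 0
O(G, v) = 2*v*(6 + G) (O(G, v) = (6 + G)*(2*v) = 2*v*(6 + G))
U = 204 (U = -4 + 2*104 = -4 + 208 = 204)
(U + B(22))*O(-15, -9) = (204 + 0)*(2*(-9)*(6 - 15)) = 204*(2*(-9)*(-9)) = 204*162 = 33048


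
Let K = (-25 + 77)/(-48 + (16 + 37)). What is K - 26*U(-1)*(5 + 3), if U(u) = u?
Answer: 1092/5 ≈ 218.40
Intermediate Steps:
K = 52/5 (K = 52/(-48 + 53) = 52/5 ≈ 10.400)
K - 26*U(-1)*(5 + 3) = 52/5 - (-26)*(5 + 3) = 52/5 - (-26)*8 = 52/5 - 26*(-8) = 52/5 + 208 = 1092/5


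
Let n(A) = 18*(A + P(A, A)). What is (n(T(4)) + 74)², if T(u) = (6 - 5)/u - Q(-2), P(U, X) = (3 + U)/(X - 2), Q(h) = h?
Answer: 970225/4 ≈ 2.4256e+5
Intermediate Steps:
P(U, X) = (3 + U)/(-2 + X)
T(u) = 2 + 1/u (T(u) = (6 - 5)/u - 1*(-2) = 1/u + 2 = 2 + 1/u)
n(A) = 18*A + 18*(3 + A)/(-2 + A) (n(A) = 18*(A + (3 + A)/(-2 + A)) = 18*A + 18*(3 + A)/(-2 + A))
(n(T(4)) + 74)² = (18*(3 + (2 + 1/4)² - (2 + 1/4))/(-2 + (2 + 1/4)) + 74)² = (18*(3 + (2 + ¼)² - (2 + ¼))/(-2 + (2 + ¼)) + 74)² = (18*(3 + (9/4)² - 1*9/4)/(-2 + 9/4) + 74)² = (18*(3 + 81/16 - 9/4)/(¼) + 74)² = (18*4*(93/16) + 74)² = (837/2 + 74)² = (985/2)² = 970225/4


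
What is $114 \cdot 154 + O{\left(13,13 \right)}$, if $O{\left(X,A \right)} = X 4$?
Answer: $17608$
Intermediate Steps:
$O{\left(X,A \right)} = 4 X$
$114 \cdot 154 + O{\left(13,13 \right)} = 114 \cdot 154 + 4 \cdot 13 = 17556 + 52 = 17608$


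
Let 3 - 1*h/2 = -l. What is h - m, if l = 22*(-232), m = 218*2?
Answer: -10638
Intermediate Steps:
m = 436
l = -5104
h = -10202 (h = 6 - (-2)*(-5104) = 6 - 2*5104 = 6 - 10208 = -10202)
h - m = -10202 - 1*436 = -10202 - 436 = -10638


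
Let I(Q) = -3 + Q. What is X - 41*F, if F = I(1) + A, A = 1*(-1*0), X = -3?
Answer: 79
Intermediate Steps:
A = 0 (A = 1*0 = 0)
F = -2 (F = (-3 + 1) + 0 = -2 + 0 = -2)
X - 41*F = -3 - 41*(-2) = -3 + 82 = 79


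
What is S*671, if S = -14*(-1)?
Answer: 9394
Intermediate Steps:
S = 14
S*671 = 14*671 = 9394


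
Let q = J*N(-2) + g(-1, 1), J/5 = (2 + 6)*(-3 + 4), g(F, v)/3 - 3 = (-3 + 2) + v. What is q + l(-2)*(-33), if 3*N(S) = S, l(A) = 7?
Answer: -746/3 ≈ -248.67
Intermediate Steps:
g(F, v) = 6 + 3*v (g(F, v) = 9 + 3*((-3 + 2) + v) = 9 + 3*(-1 + v) = 9 + (-3 + 3*v) = 6 + 3*v)
J = 40 (J = 5*((2 + 6)*(-3 + 4)) = 5*(8*1) = 5*8 = 40)
N(S) = S/3
q = -53/3 (q = 40*((⅓)*(-2)) + (6 + 3*1) = 40*(-⅔) + (6 + 3) = -80/3 + 9 = -53/3 ≈ -17.667)
q + l(-2)*(-33) = -53/3 + 7*(-33) = -53/3 - 231 = -746/3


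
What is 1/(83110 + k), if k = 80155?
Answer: 1/163265 ≈ 6.1250e-6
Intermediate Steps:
1/(83110 + k) = 1/(83110 + 80155) = 1/163265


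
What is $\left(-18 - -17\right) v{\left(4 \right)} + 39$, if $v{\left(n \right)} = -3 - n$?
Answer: $46$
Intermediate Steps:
$\left(-18 - -17\right) v{\left(4 \right)} + 39 = \left(-18 - -17\right) \left(-3 - 4\right) + 39 = \left(-18 + 17\right) \left(-3 - 4\right) + 39 = \left(-1\right) \left(-7\right) + 39 = 7 + 39 = 46$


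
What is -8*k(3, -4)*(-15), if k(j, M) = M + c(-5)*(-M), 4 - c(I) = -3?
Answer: 2880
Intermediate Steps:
c(I) = 7 (c(I) = 4 - 1*(-3) = 4 + 3 = 7)
k(j, M) = -6*M (k(j, M) = M + 7*(-M) = M - 7*M = -6*M)
-8*k(3, -4)*(-15) = -(-48)*(-4)*(-15) = -8*24*(-15) = -192*(-15) = 2880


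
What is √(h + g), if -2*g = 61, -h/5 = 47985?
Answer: I*√959822/2 ≈ 489.85*I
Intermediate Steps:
h = -239925 (h = -5*47985 = -239925)
g = -61/2 (g = -½*61 = -61/2 ≈ -30.500)
√(h + g) = √(-239925 - 61/2) = √(-479911/2) = I*√959822/2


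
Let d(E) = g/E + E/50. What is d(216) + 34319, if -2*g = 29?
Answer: 370691131/10800 ≈ 34323.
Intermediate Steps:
g = -29/2 (g = -½*29 = -29/2 ≈ -14.500)
d(E) = -29/(2*E) + E/50
d(216) + 34319 = (1/50)*(-725 + 216²)/216 + 34319 = (1/50)*(1/216)*(-725 + 46656) + 34319 = (1/50)*(1/216)*45931 + 34319 = 45931/10800 + 34319 = 370691131/10800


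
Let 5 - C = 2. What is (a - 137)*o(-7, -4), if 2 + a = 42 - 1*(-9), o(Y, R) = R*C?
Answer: 1056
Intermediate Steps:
C = 3 (C = 5 - 1*2 = 5 - 2 = 3)
o(Y, R) = 3*R (o(Y, R) = R*3 = 3*R)
a = 49 (a = -2 + (42 - 1*(-9)) = -2 + (42 + 9) = -2 + 51 = 49)
(a - 137)*o(-7, -4) = (49 - 137)*(3*(-4)) = -88*(-12) = 1056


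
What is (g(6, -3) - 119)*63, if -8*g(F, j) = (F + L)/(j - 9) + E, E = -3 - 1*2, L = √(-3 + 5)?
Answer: -119259/16 + 21*√2/32 ≈ -7452.8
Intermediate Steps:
L = √2 ≈ 1.4142
E = -5 (E = -3 - 2 = -5)
g(F, j) = 5/8 - (F + √2)/(8*(-9 + j)) (g(F, j) = -((F + √2)/(j - 9) - 5)/8 = -((F + √2)/(-9 + j) - 5)/8 = -(-5 + (F + √2)/(-9 + j))/8 = 5/8 - (F + √2)/(8*(-9 + j)))
(g(6, -3) - 119)*63 = ((-45 - 1*6 - √2 + 5*(-3))/(8*(-9 - 3)) - 119)*63 = ((⅛)*(-45 - 6 - √2 - 15)/(-12) - 119)*63 = ((⅛)*(-1/12)*(-66 - √2) - 119)*63 = ((11/16 + √2/96) - 119)*63 = (-1893/16 + √2/96)*63 = -119259/16 + 21*√2/32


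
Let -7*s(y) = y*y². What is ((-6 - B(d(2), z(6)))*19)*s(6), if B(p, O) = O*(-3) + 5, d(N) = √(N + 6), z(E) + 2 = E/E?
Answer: 8208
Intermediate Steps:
z(E) = -1 (z(E) = -2 + E/E = -2 + 1 = -1)
d(N) = √(6 + N)
B(p, O) = 5 - 3*O (B(p, O) = -3*O + 5 = 5 - 3*O)
s(y) = -y³/7 (s(y) = -y*y²/7 = -y³/7)
((-6 - B(d(2), z(6)))*19)*s(6) = ((-6 - (5 - 3*(-1)))*19)*(-⅐*6³) = ((-6 - (5 + 3))*19)*(-⅐*216) = ((-6 - 1*8)*19)*(-216/7) = ((-6 - 8)*19)*(-216/7) = -14*19*(-216/7) = -266*(-216/7) = 8208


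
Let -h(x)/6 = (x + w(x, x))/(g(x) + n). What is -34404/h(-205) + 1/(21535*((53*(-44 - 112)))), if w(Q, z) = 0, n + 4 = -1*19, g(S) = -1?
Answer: 980108748395/1460021316 ≈ 671.30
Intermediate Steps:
n = -23 (n = -4 - 1*19 = -4 - 19 = -23)
h(x) = x/4 (h(x) = -6*(x + 0)/(-1 - 23) = -6*x/(-24) = -6*x*(-1)/24 = -(-1)*x/4 = x/4)
-34404/h(-205) + 1/(21535*((53*(-44 - 112)))) = -34404/((¼)*(-205)) + 1/(21535*((53*(-44 - 112)))) = -34404/(-205/4) + 1/(21535*((53*(-156)))) = -34404*(-4/205) + (1/21535)/(-8268) = 137616/205 + (1/21535)*(-1/8268) = 137616/205 - 1/178051380 = 980108748395/1460021316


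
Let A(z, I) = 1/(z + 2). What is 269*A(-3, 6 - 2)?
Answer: -269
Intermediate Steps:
A(z, I) = 1/(2 + z)
269*A(-3, 6 - 2) = 269/(2 - 3) = 269/(-1) = 269*(-1) = -269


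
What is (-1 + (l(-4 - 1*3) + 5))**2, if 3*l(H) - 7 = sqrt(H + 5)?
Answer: (19 + I*sqrt(2))**2/9 ≈ 39.889 + 5.9711*I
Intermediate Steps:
l(H) = 7/3 + sqrt(5 + H)/3 (l(H) = 7/3 + sqrt(H + 5)/3 = 7/3 + sqrt(5 + H)/3)
(-1 + (l(-4 - 1*3) + 5))**2 = (-1 + ((7/3 + sqrt(5 + (-4 - 1*3))/3) + 5))**2 = (-1 + ((7/3 + sqrt(5 + (-4 - 3))/3) + 5))**2 = (-1 + ((7/3 + sqrt(5 - 7)/3) + 5))**2 = (-1 + ((7/3 + sqrt(-2)/3) + 5))**2 = (-1 + ((7/3 + (I*sqrt(2))/3) + 5))**2 = (-1 + ((7/3 + I*sqrt(2)/3) + 5))**2 = (-1 + (22/3 + I*sqrt(2)/3))**2 = (19/3 + I*sqrt(2)/3)**2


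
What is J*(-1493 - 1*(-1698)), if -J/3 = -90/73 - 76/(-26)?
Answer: -986460/949 ≈ -1039.5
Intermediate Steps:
J = -4812/949 (J = -3*(-90/73 - 76/(-26)) = -3*(-90*1/73 - 76*(-1/26)) = -3*(-90/73 + 38/13) = -3*1604/949 = -4812/949 ≈ -5.0706)
J*(-1493 - 1*(-1698)) = -4812*(-1493 - 1*(-1698))/949 = -4812*(-1493 + 1698)/949 = -4812/949*205 = -986460/949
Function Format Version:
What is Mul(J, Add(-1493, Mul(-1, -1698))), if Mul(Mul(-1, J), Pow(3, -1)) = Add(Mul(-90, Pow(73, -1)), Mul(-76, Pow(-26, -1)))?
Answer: Rational(-986460, 949) ≈ -1039.5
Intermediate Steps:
J = Rational(-4812, 949) (J = Mul(-3, Add(Mul(-90, Pow(73, -1)), Mul(-76, Pow(-26, -1)))) = Mul(-3, Add(Mul(-90, Rational(1, 73)), Mul(-76, Rational(-1, 26)))) = Mul(-3, Add(Rational(-90, 73), Rational(38, 13))) = Mul(-3, Rational(1604, 949)) = Rational(-4812, 949) ≈ -5.0706)
Mul(J, Add(-1493, Mul(-1, -1698))) = Mul(Rational(-4812, 949), Add(-1493, Mul(-1, -1698))) = Mul(Rational(-4812, 949), Add(-1493, 1698)) = Mul(Rational(-4812, 949), 205) = Rational(-986460, 949)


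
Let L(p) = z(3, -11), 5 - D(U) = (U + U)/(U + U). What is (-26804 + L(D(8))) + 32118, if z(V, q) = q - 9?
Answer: 5294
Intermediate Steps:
D(U) = 4 (D(U) = 5 - (U + U)/(U + U) = 5 - 2*U/(2*U) = 5 - 2*U*1/(2*U) = 5 - 1*1 = 5 - 1 = 4)
z(V, q) = -9 + q
L(p) = -20 (L(p) = -9 - 11 = -20)
(-26804 + L(D(8))) + 32118 = (-26804 - 20) + 32118 = -26824 + 32118 = 5294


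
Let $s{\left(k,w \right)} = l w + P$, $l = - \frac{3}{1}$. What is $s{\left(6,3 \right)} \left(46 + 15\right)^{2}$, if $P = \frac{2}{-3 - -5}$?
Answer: $-29768$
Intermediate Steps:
$l = -3$ ($l = \left(-3\right) 1 = -3$)
$P = 1$ ($P = \frac{2}{-3 + 5} = \frac{2}{2} = 2 \cdot \frac{1}{2} = 1$)
$s{\left(k,w \right)} = 1 - 3 w$ ($s{\left(k,w \right)} = - 3 w + 1 = 1 - 3 w$)
$s{\left(6,3 \right)} \left(46 + 15\right)^{2} = \left(1 - 9\right) \left(46 + 15\right)^{2} = \left(1 - 9\right) 61^{2} = \left(-8\right) 3721 = -29768$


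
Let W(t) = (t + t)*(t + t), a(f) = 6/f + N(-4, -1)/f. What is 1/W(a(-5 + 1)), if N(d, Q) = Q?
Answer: 4/25 ≈ 0.16000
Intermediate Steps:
a(f) = 5/f (a(f) = 6/f - 1/f = 5/f)
W(t) = 4*t**2 (W(t) = (2*t)*(2*t) = 4*t**2)
1/W(a(-5 + 1)) = 1/(4*(5/(-5 + 1))**2) = 1/(4*(5/(-4))**2) = 1/(4*(5*(-1/4))**2) = 1/(4*(-5/4)**2) = 1/(4*(25/16)) = 1/(25/4) = 4/25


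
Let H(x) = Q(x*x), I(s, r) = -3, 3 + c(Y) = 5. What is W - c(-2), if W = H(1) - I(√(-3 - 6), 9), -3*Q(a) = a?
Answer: ⅔ ≈ 0.66667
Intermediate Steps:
Q(a) = -a/3
c(Y) = 2 (c(Y) = -3 + 5 = 2)
H(x) = -x²/3 (H(x) = -x*x/3 = -x²/3)
W = 8/3 (W = -⅓*1² - 1*(-3) = -⅓*1 + 3 = -⅓ + 3 = 8/3 ≈ 2.6667)
W - c(-2) = 8/3 - 1*2 = 8/3 - 2 = ⅔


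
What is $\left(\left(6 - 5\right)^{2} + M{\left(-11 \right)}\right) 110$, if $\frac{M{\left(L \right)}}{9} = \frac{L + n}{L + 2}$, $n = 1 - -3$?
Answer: $880$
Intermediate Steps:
$n = 4$ ($n = 1 + 3 = 4$)
$M{\left(L \right)} = \frac{9 \left(4 + L\right)}{2 + L}$ ($M{\left(L \right)} = 9 \frac{L + 4}{L + 2} = 9 \frac{4 + L}{2 + L} = \frac{9 \left(4 + L\right)}{2 + L}$)
$\left(\left(6 - 5\right)^{2} + M{\left(-11 \right)}\right) 110 = \left(\left(6 - 5\right)^{2} + \frac{9 \left(4 - 11\right)}{2 - 11}\right) 110 = \left(1^{2} + 9 \frac{1}{-9} \left(-7\right)\right) 110 = \left(1 + 9 \left(- \frac{1}{9}\right) \left(-7\right)\right) 110 = \left(1 + 7\right) 110 = 8 \cdot 110 = 880$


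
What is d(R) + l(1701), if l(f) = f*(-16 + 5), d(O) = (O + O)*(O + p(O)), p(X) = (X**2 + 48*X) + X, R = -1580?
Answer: -7639002711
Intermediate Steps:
p(X) = X**2 + 49*X
d(O) = 2*O*(O + O*(49 + O)) (d(O) = (O + O)*(O + O*(49 + O)) = (2*O)*(O + O*(49 + O)) = 2*O*(O + O*(49 + O)))
l(f) = -11*f (l(f) = f*(-11) = -11*f)
d(R) + l(1701) = 2*(-1580)**2*(50 - 1580) - 11*1701 = 2*2496400*(-1530) - 18711 = -7638984000 - 18711 = -7639002711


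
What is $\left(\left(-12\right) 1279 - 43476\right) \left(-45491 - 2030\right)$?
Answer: $2795375304$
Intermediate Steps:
$\left(\left(-12\right) 1279 - 43476\right) \left(-45491 - 2030\right) = \left(-15348 - 43476\right) \left(-47521\right) = \left(-58824\right) \left(-47521\right) = 2795375304$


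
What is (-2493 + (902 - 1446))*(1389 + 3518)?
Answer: -14902559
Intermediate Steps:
(-2493 + (902 - 1446))*(1389 + 3518) = (-2493 - 544)*4907 = -3037*4907 = -14902559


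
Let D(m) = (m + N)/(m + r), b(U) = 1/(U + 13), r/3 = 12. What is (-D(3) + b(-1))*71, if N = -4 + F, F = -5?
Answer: 2627/156 ≈ 16.840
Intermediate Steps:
r = 36 (r = 3*12 = 36)
b(U) = 1/(13 + U)
N = -9 (N = -4 - 5 = -9)
D(m) = (-9 + m)/(36 + m) (D(m) = (m - 9)/(m + 36) = (-9 + m)/(36 + m))
(-D(3) + b(-1))*71 = (-(-9 + 3)/(36 + 3) + 1/(13 - 1))*71 = (-(-6)/39 + 1/12)*71 = (-1*(-2/13) + 1/12)*71 = (2/13 + 1/12)*71 = (37/156)*71 = 2627/156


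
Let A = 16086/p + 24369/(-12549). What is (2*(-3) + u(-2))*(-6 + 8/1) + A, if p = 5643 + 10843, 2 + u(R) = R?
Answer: -722923400/34480469 ≈ -20.966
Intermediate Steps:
u(R) = -2 + R
p = 16486
A = -33314020/34480469 (A = 16086/16486 + 24369/(-12549) = 16086*(1/16486) + 24369*(-1/12549) = 8043/8243 - 8123/4183 = -33314020/34480469 ≈ -0.96617)
(2*(-3) + u(-2))*(-6 + 8/1) + A = (2*(-3) + (-2 - 2))*(-6 + 8/1) - 33314020/34480469 = (-6 - 4)*(-6 + 8*1) - 33314020/34480469 = -10*(-6 + 8) - 33314020/34480469 = -10*2 - 33314020/34480469 = -20 - 33314020/34480469 = -722923400/34480469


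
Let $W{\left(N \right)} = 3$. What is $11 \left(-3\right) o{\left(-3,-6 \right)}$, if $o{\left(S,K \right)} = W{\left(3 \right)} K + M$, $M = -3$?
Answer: $693$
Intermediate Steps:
$o{\left(S,K \right)} = -3 + 3 K$ ($o{\left(S,K \right)} = 3 K - 3 = -3 + 3 K$)
$11 \left(-3\right) o{\left(-3,-6 \right)} = 11 \left(-3\right) \left(-3 + 3 \left(-6\right)\right) = - 33 \left(-3 - 18\right) = \left(-33\right) \left(-21\right) = 693$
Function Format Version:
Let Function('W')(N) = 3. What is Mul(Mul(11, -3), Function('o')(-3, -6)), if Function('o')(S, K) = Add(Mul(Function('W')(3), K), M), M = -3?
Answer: 693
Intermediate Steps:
Function('o')(S, K) = Add(-3, Mul(3, K)) (Function('o')(S, K) = Add(Mul(3, K), -3) = Add(-3, Mul(3, K)))
Mul(Mul(11, -3), Function('o')(-3, -6)) = Mul(Mul(11, -3), Add(-3, Mul(3, -6))) = Mul(-33, Add(-3, -18)) = Mul(-33, -21) = 693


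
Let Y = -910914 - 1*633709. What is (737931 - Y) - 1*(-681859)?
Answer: 2964413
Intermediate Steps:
Y = -1544623 (Y = -910914 - 633709 = -1544623)
(737931 - Y) - 1*(-681859) = (737931 - 1*(-1544623)) - 1*(-681859) = (737931 + 1544623) + 681859 = 2282554 + 681859 = 2964413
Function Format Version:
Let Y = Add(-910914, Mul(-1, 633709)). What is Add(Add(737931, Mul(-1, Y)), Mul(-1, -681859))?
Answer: 2964413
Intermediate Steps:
Y = -1544623 (Y = Add(-910914, -633709) = -1544623)
Add(Add(737931, Mul(-1, Y)), Mul(-1, -681859)) = Add(Add(737931, Mul(-1, -1544623)), Mul(-1, -681859)) = Add(Add(737931, 1544623), 681859) = Add(2282554, 681859) = 2964413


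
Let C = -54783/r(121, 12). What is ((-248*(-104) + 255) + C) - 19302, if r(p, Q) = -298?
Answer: 2064793/298 ≈ 6928.8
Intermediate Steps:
C = 54783/298 (C = -54783/(-298) = -54783*(-1/298) = 54783/298 ≈ 183.84)
((-248*(-104) + 255) + C) - 19302 = ((-248*(-104) + 255) + 54783/298) - 19302 = ((25792 + 255) + 54783/298) - 19302 = (26047 + 54783/298) - 19302 = 7816789/298 - 19302 = 2064793/298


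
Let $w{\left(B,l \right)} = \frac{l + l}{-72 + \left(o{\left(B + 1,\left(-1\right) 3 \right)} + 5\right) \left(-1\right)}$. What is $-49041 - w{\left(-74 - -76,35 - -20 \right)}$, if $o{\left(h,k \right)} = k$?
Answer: $- \frac{1814462}{37} \approx -49040.0$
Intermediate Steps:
$w{\left(B,l \right)} = - \frac{l}{37}$ ($w{\left(B,l \right)} = \frac{l + l}{-72 + \left(\left(-1\right) 3 + 5\right) \left(-1\right)} = \frac{2 l}{-72 + \left(-3 + 5\right) \left(-1\right)} = \frac{2 l}{-72 + 2 \left(-1\right)} = \frac{2 l}{-72 - 2} = \frac{2 l}{-74} = 2 l \left(- \frac{1}{74}\right) = - \frac{l}{37}$)
$-49041 - w{\left(-74 - -76,35 - -20 \right)} = -49041 - - \frac{35 - -20}{37} = -49041 - - \frac{35 + 20}{37} = -49041 - \left(- \frac{1}{37}\right) 55 = -49041 - - \frac{55}{37} = -49041 + \frac{55}{37} = - \frac{1814462}{37}$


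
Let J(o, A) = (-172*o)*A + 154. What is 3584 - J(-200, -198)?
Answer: 6814630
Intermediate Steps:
J(o, A) = 154 - 172*A*o (J(o, A) = -172*A*o + 154 = 154 - 172*A*o)
3584 - J(-200, -198) = 3584 - (154 - 172*(-198)*(-200)) = 3584 - (154 - 6811200) = 3584 - 1*(-6811046) = 3584 + 6811046 = 6814630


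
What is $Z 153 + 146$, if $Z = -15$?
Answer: $-2149$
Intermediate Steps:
$Z 153 + 146 = \left(-15\right) 153 + 146 = -2295 + 146 = -2149$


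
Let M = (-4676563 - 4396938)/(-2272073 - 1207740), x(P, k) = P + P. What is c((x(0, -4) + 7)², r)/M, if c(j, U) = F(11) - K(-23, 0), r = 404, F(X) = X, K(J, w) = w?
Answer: 38277943/9073501 ≈ 4.2187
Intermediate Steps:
x(P, k) = 2*P
c(j, U) = 11 (c(j, U) = 11 - 1*0 = 11 + 0 = 11)
M = 9073501/3479813 (M = -9073501/(-3479813) = -9073501*(-1/3479813) = 9073501/3479813 ≈ 2.6075)
c((x(0, -4) + 7)², r)/M = 11/(9073501/3479813) = 11*(3479813/9073501) = 38277943/9073501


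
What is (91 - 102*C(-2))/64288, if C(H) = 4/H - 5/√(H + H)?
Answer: 295/64288 - 255*I/64288 ≈ 0.0045887 - 0.0039665*I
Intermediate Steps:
C(H) = 4/H - 5*√2/(2*√H)
(91 - 102*C(-2))/64288 = (91 - 102*(4/(-2) - 5*√2/(2*√(-2))))/64288 = (91 - 102*(4*(-½) - 5*√2*(-I*√2/2)/2))*(1/64288) = (91 - 102*(-2 + 5*I/2))*(1/64288) = (91 + (204 - 255*I))*(1/64288) = (295 - 255*I)*(1/64288) = 295/64288 - 255*I/64288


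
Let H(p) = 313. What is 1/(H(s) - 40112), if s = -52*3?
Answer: -1/39799 ≈ -2.5126e-5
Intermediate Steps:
s = -156
1/(H(s) - 40112) = 1/(313 - 40112) = 1/(-39799) = -1/39799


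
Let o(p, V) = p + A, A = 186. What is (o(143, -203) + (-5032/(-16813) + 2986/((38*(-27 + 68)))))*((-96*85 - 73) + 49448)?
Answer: 10517200836400/770431 ≈ 1.3651e+7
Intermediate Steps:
o(p, V) = 186 + p (o(p, V) = p + 186 = 186 + p)
(o(143, -203) + (-5032/(-16813) + 2986/((38*(-27 + 68)))))*((-96*85 - 73) + 49448) = ((186 + 143) + (-5032/(-16813) + 2986/((38*(-27 + 68)))))*((-96*85 - 73) + 49448) = (329 + (-5032*(-1/16813) + 2986/((38*41))))*((-8160 - 73) + 49448) = (329 + (296/989 + 2986/1558))*(-8233 + 49448) = (329 + (296/989 + 2986*(1/1558)))*41215 = (329 + (296/989 + 1493/779))*41215 = (329 + 1707161/770431)*41215 = (255178960/770431)*41215 = 10517200836400/770431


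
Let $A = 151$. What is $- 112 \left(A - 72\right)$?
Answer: $-8848$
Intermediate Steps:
$- 112 \left(A - 72\right) = - 112 \left(151 - 72\right) = \left(-112\right) 79 = -8848$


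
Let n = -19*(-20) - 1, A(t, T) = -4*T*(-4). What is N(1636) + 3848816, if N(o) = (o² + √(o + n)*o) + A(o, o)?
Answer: 6551488 + 1636*√2015 ≈ 6.6249e+6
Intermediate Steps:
A(t, T) = 16*T
n = 379 (n = 380 - 1 = 379)
N(o) = o² + 16*o + o*√(379 + o) (N(o) = (o² + √(o + 379)*o) + 16*o = (o² + √(379 + o)*o) + 16*o = (o² + o*√(379 + o)) + 16*o = o² + 16*o + o*√(379 + o))
N(1636) + 3848816 = 1636*(16 + 1636 + √(379 + 1636)) + 3848816 = 1636*(16 + 1636 + √2015) + 3848816 = 1636*(1652 + √2015) + 3848816 = (2702672 + 1636*√2015) + 3848816 = 6551488 + 1636*√2015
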